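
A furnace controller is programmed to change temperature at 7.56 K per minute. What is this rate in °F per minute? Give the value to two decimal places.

13.61 °F/minute

Since only a temperature interval is involved, the additive offset between the scales drops out.
A change of 1 K is a change of 1.8°F, so 7.56 × 1.8 = 13.61.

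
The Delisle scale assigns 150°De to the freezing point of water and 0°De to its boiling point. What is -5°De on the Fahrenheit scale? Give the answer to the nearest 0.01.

Linear interpolation between the fixed points: C = (-5 - 150) × 100 / (0 - 150) = 103.3333°C.
Then 103.3333 × 1.8 + 32 = 218.00°F.

218.00°F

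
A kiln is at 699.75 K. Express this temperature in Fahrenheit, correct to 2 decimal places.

In Celsius: 699.75 - 273.15 = 426.6000°C.
In Fahrenheit: 426.6000 × 1.8 + 32 = 799.88°F.

799.88°F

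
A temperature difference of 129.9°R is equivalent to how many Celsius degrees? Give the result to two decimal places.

Only the scale ratio 5/9 matters for a change in temperature.
129.9 × 5/9 = 72.17.

72.17°C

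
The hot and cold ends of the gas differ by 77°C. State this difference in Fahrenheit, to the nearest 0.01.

138.60°F

Only the scale ratio 1.8 matters for a change in temperature.
77 × 1.8 = 138.60.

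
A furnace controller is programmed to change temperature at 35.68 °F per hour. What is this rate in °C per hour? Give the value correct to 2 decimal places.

The quantity depends on a temperature interval, so only the ratio of degree sizes applies; the offset between the scales is irrelevant.
A change of 1°F is a change of 5/9°C, so 35.68 × 5/9 = 19.82.

19.82 °C/hour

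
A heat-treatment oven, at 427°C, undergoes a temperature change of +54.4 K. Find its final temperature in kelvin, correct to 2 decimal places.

The 54.4 K change is an interval; Kelvin and Celsius degrees are the same size, so ΔC = +54.4°C.
Final Celsius temperature: 427.0000 + 54.4000 = 481.4000°C.
In kelvin: 481.4000 + 273.15 = 754.55 K.

754.55 K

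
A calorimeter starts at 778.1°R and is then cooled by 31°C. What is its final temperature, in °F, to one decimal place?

262.6°F

Initial temperature in Celsius: (778.1 - 491.67) × 5/9 = 159.1278°C.
Final Celsius temperature: 159.1278 - 31.0000 = 128.1278°C.
In Fahrenheit: 128.1278 × 1.8 + 32 = 262.6°F.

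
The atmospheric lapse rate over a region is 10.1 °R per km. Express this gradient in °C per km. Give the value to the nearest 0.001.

5.611 °C/km

The quantity depends on a temperature interval, so only the ratio of degree sizes applies; the offset between the scales is irrelevant.
A change of 1°R is a change of 5/9°C, so 10.1 × 5/9 = 5.611.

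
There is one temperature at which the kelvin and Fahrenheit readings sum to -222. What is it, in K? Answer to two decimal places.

84.88 K

Let K be the kelvin reading. The Fahrenheit reading is F = 1.8·K - 459.67.
Require K + F = -222: (2.8)·K - 459.67 = -222.
K = (-222 + 459.67) / (2.8) = 84.88.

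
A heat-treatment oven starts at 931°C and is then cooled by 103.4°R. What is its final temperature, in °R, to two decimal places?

The 103.4°R change is an interval, so only the factor 5/9 applies: -103.4 × 5/9 = -57.4444°C.
Final Celsius temperature: 931.0000 - 57.4444 = 873.5556°C.
In Rankine: 873.5556 × 1.8 + 491.67 = 2064.07°R.

2064.07°R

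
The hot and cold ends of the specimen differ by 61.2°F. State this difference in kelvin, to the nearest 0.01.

34.00 K

An interval of 1°F corresponds to 5/9 K.
61.2 × 5/9 = 34.00.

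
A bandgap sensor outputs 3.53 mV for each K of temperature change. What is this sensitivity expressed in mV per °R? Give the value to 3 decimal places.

The quantity depends on a temperature interval, so only the ratio of degree sizes applies; the offset between the scales is irrelevant.
A change of 1°R is a change of 5/9 K, so per °R the value is 3.53 × 5/9 = 1.961.

1.961 mV per °R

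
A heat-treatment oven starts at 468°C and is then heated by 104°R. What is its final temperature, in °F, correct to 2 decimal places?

The 104°R change is an interval, so only the factor 5/9 applies: +104 × 5/9 = +57.7778°C.
Final Celsius temperature: 468.0000 + 57.7778 = 525.7778°C.
In Fahrenheit: 525.7778 × 1.8 + 32 = 978.40°F.

978.40°F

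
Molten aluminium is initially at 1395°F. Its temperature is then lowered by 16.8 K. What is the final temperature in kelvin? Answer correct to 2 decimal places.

1013.57 K

Initial temperature in Celsius: (1395 - 32) × 5/9 = 757.2222°C.
The 16.8 K change is an interval; Kelvin and Celsius degrees are the same size, so ΔC = -16.8°C.
Final Celsius temperature: 757.2222 - 16.8000 = 740.4222°C.
In kelvin: 740.4222 + 273.15 = 1013.57 K.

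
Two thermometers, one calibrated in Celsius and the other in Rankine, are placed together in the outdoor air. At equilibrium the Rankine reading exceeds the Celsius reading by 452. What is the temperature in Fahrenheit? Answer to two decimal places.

Let x be the Celsius reading; then the Rankine reading is 1.8·x + 491.67.
(1.8·x + 491.67) - x = 452  ⇒  (0.8)·x = -39.67  ⇒  x = -49.5875°C.
In Fahrenheit: -49.5875 × 1.8 + 32 = -57.26°F.

-57.26°F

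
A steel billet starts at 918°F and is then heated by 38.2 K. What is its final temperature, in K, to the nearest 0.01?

803.57 K

Initial temperature in Celsius: (918 - 32) × 5/9 = 492.2222°C.
The 38.2 K change is an interval; Kelvin and Celsius degrees are the same size, so ΔC = +38.2°C.
Final Celsius temperature: 492.2222 + 38.2000 = 530.4222°C.
In kelvin: 530.4222 + 273.15 = 803.57 K.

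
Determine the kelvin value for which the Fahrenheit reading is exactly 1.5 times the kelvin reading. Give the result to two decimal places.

1532.23 K

Let K be the kelvin reading. The Fahrenheit reading is F = 1.8·K - 459.67.
Require F = 1.5·K: 1.8·K - 459.67 = 1.5·K.
(0.3)·K = 459.67  ⇒  K = 1532.23.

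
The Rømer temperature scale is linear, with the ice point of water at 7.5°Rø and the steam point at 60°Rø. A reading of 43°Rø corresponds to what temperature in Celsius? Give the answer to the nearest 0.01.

Linear interpolation between the fixed points: C = (43 - 7.5) × 100 / (60 - 7.5) = 67.6190°C.

67.62°C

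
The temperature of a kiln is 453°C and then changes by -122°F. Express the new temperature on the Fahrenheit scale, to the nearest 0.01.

725.40°F

The 122°F change is an interval, so only the factor 5/9 applies: -122 × 5/9 = -67.7778°C.
Final Celsius temperature: 453.0000 - 67.7778 = 385.2222°C.
In Fahrenheit: 385.2222 × 1.8 + 32 = 725.40°F.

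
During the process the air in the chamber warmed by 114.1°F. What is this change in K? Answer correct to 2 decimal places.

63.39 K

An interval of 1°F corresponds to 5/9 K.
114.1 × 5/9 = 63.39.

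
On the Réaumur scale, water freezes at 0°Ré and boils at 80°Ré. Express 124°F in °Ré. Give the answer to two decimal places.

40.89°Ré

First in Celsius: (124 - 32) × 5/9 = 51.1111°C.
Linearly onto the Réaumur scale: 0 + (51.1111 / 100) × (80 - 0) = 40.89°Ré.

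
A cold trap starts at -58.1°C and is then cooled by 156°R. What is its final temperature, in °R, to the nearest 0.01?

The 156°R change is an interval, so only the factor 5/9 applies: -156 × 5/9 = -86.6667°C.
Final Celsius temperature: -58.1000 - 86.6667 = -144.7667°C.
In Rankine: -144.7667 × 1.8 + 491.67 = 231.09°R.

231.09°R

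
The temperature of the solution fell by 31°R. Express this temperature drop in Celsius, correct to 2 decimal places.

17.22°C

Only the scale ratio 5/9 matters for a change in temperature.
31 × 5/9 = 17.22.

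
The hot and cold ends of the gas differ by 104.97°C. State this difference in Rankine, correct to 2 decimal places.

An interval of 1°C corresponds to 1.8°R.
104.97 × 1.8 = 188.95.

188.95°R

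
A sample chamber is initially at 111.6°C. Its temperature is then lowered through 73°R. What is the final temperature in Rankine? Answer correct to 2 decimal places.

The 73°R change is an interval, so only the factor 5/9 applies: -73 × 5/9 = -40.5556°C.
Final Celsius temperature: 111.6000 - 40.5556 = 71.0444°C.
In Rankine: 71.0444 × 1.8 + 491.67 = 619.55°R.

619.55°R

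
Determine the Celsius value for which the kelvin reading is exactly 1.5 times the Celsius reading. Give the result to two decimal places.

Let C be the Celsius reading. The kelvin reading is K = 1·C + 273.15.
Require K = 1.5·C: 1·C + 273.15 = 1.5·C.
(-0.5)·C = -273.15  ⇒  C = 546.30.

546.30°C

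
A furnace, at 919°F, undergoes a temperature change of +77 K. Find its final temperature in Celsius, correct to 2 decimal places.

569.78°C

Initial temperature in Celsius: (919 - 32) × 5/9 = 492.7778°C.
The 77 K change is an interval; Kelvin and Celsius degrees are the same size, so ΔC = +77°C.
Final Celsius temperature: 492.7778 + 77.0000 = 569.7778°C.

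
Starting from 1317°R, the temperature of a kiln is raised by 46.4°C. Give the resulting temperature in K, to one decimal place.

778.1 K

Initial temperature in Celsius: (1317 - 491.67) × 5/9 = 458.5167°C.
Final Celsius temperature: 458.5167 + 46.4000 = 504.9167°C.
In kelvin: 504.9167 + 273.15 = 778.1 K.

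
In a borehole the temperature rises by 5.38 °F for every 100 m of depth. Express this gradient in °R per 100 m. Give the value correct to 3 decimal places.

The quantity depends on a temperature interval, so only the ratio of degree sizes applies; the offset between the scales is irrelevant.
A change of 1°F is a change of 1°R, so 5.38 × 1 = 5.380.

5.380 °R/100 m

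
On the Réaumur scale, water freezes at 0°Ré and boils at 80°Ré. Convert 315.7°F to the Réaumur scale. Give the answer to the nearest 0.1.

First in Celsius: (315.7 - 32) × 5/9 = 157.6111°C.
Linearly onto the Réaumur scale: 0 + (157.6111 / 100) × (80 - 0) = 126.1°Ré.

126.1°Ré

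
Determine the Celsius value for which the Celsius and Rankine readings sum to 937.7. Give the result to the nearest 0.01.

159.30°C

Let C be the Celsius reading. The Rankine reading is R = 1.8·C + 491.67.
Require C + R = 937.7: (2.8)·C + 491.67 = 937.7.
C = (937.7 - 491.67) / (2.8) = 159.30.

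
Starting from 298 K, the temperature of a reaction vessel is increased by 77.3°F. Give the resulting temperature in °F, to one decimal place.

Initial temperature in Celsius: 298 - 273.15 = 24.8500°C.
The 77.3°F change is an interval, so only the factor 5/9 applies: +77.3 × 5/9 = +42.9444°C.
Final Celsius temperature: 24.8500 + 42.9444 = 67.7944°C.
In Fahrenheit: 67.7944 × 1.8 + 32 = 154.0°F.

154.0°F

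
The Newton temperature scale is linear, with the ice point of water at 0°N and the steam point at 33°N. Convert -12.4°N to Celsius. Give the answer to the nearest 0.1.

-37.6°C

Linear interpolation between the fixed points: C = (-12.4 - 0) × 100 / (33 - 0) = -37.5758°C.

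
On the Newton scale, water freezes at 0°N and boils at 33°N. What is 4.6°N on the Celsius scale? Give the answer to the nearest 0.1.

Linear interpolation between the fixed points: C = (4.6 - 0) × 100 / (33 - 0) = 13.9394°C.

13.9°C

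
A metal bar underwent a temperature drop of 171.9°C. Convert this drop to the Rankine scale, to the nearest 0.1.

Only the scale ratio 1.8 matters for a change in temperature.
171.9 × 1.8 = 309.4.

309.4°R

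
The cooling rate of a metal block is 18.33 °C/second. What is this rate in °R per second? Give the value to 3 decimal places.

32.994 °R/second

Since only a temperature interval is involved, the additive offset between the scales drops out.
A change of 1°C is a change of 1.8°R, so 18.33 × 1.8 = 32.994.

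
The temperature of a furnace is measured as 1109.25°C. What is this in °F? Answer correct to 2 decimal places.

2028.65°F

In Fahrenheit: 1109.2500 × 1.8 + 32 = 2028.65°F.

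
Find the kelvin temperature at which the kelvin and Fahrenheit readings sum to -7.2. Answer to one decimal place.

Let K be the kelvin reading. The Fahrenheit reading is F = 1.8·K - 459.67.
Require K + F = -7.2: (2.8)·K - 459.67 = -7.2.
K = (-7.2 + 459.67) / (2.8) = 161.6.

161.6 K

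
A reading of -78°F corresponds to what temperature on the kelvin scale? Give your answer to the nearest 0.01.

212.04 K

In Celsius: (-78 - 32) × 5/9 = -61.1111°C.
In kelvin: -61.1111 + 273.15 = 212.04 K.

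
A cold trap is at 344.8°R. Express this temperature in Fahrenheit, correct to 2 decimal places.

In Celsius: (344.8 - 491.67) × 5/9 = -81.5944°C.
In Fahrenheit: -81.5944 × 1.8 + 32 = -114.87°F.

-114.87°F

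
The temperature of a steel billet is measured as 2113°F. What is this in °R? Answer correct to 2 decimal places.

In Celsius: (2113 - 32) × 5/9 = 1156.1111°C.
In Rankine: 1156.1111 × 1.8 + 491.67 = 2572.67°R.

2572.67°R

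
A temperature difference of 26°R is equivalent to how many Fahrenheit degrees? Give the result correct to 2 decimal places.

Rankine and Fahrenheit degrees are the same size, so the interval is unchanged: 26.00.

26.00°F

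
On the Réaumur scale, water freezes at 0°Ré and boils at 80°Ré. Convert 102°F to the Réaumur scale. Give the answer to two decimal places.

First in Celsius: (102 - 32) × 5/9 = 38.8889°C.
Linearly onto the Réaumur scale: 0 + (38.8889 / 100) × (80 - 0) = 31.11°Ré.

31.11°Ré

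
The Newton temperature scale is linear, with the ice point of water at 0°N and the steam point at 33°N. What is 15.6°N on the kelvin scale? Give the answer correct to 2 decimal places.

Linear interpolation between the fixed points: C = (15.6 - 0) × 100 / (33 - 0) = 47.2727°C.
Then 47.2727 + 273.15 = 320.42 K.

320.42 K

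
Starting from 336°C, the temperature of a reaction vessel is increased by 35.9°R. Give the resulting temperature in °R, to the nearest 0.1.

The 35.9°R change is an interval, so only the factor 5/9 applies: +35.9 × 5/9 = +19.9444°C.
Final Celsius temperature: 336.0000 + 19.9444 = 355.9444°C.
In Rankine: 355.9444 × 1.8 + 491.67 = 1132.4°R.

1132.4°R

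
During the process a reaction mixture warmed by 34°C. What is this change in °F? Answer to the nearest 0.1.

61.2°F

For a temperature interval the offset drops out; only the factor 1.8 applies.
34 × 1.8 = 61.2.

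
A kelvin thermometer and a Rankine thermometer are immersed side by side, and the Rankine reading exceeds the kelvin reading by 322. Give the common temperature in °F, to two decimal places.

Let x be the kelvin reading; then the Rankine reading is 1.8·x.
(1.8·x) - x = 322  ⇒  (0.8)·x = 322  ⇒  x = 402.5000 K.
In Celsius: 402.5 - 273.15 = 129.3500°C.
In Fahrenheit: 129.3500 × 1.8 + 32 = 264.83°F.

264.83°F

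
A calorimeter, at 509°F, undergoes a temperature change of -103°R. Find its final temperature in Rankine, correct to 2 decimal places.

Initial temperature in Celsius: (509 - 32) × 5/9 = 265.0000°C.
The 103°R change is an interval, so only the factor 5/9 applies: -103 × 5/9 = -57.2222°C.
Final Celsius temperature: 265.0000 - 57.2222 = 207.7778°C.
In Rankine: 207.7778 × 1.8 + 491.67 = 865.67°R.

865.67°R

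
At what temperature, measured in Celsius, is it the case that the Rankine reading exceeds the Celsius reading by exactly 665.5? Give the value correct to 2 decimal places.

217.29°C

Let C be the Celsius reading. The Rankine reading is R = 1.8·C + 491.67.
Require R - C = 665.5: (0.8)·C + 491.67 = 665.5.
C = (665.5 - 491.67) / (0.8) = 217.29.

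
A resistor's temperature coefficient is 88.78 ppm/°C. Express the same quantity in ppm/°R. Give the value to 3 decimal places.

49.322 ppm/°R

The quantity depends on a temperature interval, so only the ratio of degree sizes applies; the offset between the scales is irrelevant.
A change of 1°R is a change of 5/9°C, so per °R the value is 88.78 × 5/9 = 49.322.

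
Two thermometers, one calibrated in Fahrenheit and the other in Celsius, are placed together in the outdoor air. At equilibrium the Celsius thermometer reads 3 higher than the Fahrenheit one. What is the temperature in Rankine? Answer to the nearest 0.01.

Let x be the Fahrenheit reading; then the Celsius reading is 5/9·x - 17.7778.
(5/9·x - 17.7778) - x = 3  ⇒  (-4/9)·x = 20.7778  ⇒  x = -46.7500°F.
In Celsius: (-46.75 - 32) × 5/9 = -43.7500°C.
In Rankine: -43.7500 × 1.8 + 491.67 = 412.92°R.

412.92°R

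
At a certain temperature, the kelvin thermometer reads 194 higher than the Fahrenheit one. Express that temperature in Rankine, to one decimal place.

Let x be the Fahrenheit reading; then the kelvin reading is 5/9·x + 255.372.
(5/9·x + 255.372) - x = 194  ⇒  (-4/9)·x = -61.3722  ⇒  x = 138.0875°F.
In Celsius: (138.0875 - 32) × 5/9 = 58.9375°C.
In Rankine: 58.9375 × 1.8 + 491.67 = 597.8°R.

597.8°R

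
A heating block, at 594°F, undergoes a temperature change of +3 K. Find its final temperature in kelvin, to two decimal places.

Initial temperature in Celsius: (594 - 32) × 5/9 = 312.2222°C.
The 3 K change is an interval; Kelvin and Celsius degrees are the same size, so ΔC = +3°C.
Final Celsius temperature: 312.2222 + 3.0000 = 315.2222°C.
In kelvin: 315.2222 + 273.15 = 588.37 K.

588.37 K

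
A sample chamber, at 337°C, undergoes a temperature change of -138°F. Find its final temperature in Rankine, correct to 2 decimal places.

The 138°F change is an interval, so only the factor 5/9 applies: -138 × 5/9 = -76.6667°C.
Final Celsius temperature: 337.0000 - 76.6667 = 260.3333°C.
In Rankine: 260.3333 × 1.8 + 491.67 = 960.27°R.

960.27°R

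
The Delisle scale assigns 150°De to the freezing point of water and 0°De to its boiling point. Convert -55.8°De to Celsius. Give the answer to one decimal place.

137.2°C

Linear interpolation between the fixed points: C = (-55.8 - 150) × 100 / (0 - 150) = 137.2000°C.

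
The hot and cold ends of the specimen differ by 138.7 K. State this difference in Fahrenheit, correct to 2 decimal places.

249.66°F

Only the scale ratio 1.8 matters for a change in temperature.
138.7 × 1.8 = 249.66.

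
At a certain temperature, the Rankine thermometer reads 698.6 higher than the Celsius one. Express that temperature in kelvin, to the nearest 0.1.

Let x be the Celsius reading; then the Rankine reading is 1.8·x + 491.67.
(1.8·x + 491.67) - x = 698.6  ⇒  (0.8)·x = 206.93  ⇒  x = 258.6625°C.
In kelvin: 258.6625 + 273.15 = 531.8 K.

531.8 K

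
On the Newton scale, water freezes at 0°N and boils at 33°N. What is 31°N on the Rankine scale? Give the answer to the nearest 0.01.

Linear interpolation between the fixed points: C = (31 - 0) × 100 / (33 - 0) = 93.9394°C.
Then 93.9394 × 1.8 + 491.67 = 660.76°R.

660.76°R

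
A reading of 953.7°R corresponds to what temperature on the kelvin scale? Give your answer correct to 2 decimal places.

In Celsius: (953.7 - 491.67) × 5/9 = 256.6833°C.
In kelvin: 256.6833 + 273.15 = 529.83 K.

529.83 K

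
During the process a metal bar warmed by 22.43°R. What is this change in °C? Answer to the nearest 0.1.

12.5°C

For a temperature interval the offset drops out; only the factor 5/9 applies.
22.43 × 5/9 = 12.5.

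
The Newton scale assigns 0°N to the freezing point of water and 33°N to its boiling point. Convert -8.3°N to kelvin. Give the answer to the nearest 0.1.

Linear interpolation between the fixed points: C = (-8.3 - 0) × 100 / (33 - 0) = -25.1515°C.
Then -25.1515 + 273.15 = 248.0 K.

248.0 K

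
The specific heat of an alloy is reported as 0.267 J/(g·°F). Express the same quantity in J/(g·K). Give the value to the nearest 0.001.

The quantity depends on a temperature interval, so only the ratio of degree sizes applies; the offset between the scales is irrelevant.
A change of 1 K is a change of 1.8°F, so per K the value is 0.267 × 1.8 = 0.481.

0.481 J/(g·K)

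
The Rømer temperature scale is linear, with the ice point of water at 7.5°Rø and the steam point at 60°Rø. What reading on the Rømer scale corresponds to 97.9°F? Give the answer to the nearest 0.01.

First in Celsius: (97.9 - 32) × 5/9 = 36.6111°C.
Linearly onto the Rømer scale: 7.5 + (36.6111 / 100) × (60 - 7.5) = 26.72°Rø.

26.72°Rø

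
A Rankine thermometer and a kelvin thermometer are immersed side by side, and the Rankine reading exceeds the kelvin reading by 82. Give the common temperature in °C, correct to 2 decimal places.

Let x be the Rankine reading; then the kelvin reading is 5/9·x.
(5/9·x) - x = -82  ⇒  (-4/9)·x = -82  ⇒  x = 184.5000°R.
In Celsius: (184.5 - 491.67) × 5/9 = -170.65°C.

-170.65°C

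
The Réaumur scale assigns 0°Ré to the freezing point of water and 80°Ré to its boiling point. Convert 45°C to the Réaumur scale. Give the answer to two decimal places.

Linearly onto the Réaumur scale: 0 + (45.0000 / 100) × (80 - 0) = 36.00°Ré.

36.00°Ré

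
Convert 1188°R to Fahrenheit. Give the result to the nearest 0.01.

728.33°F

In Celsius: (1188 - 491.67) × 5/9 = 386.8500°C.
In Fahrenheit: 386.8500 × 1.8 + 32 = 728.33°F.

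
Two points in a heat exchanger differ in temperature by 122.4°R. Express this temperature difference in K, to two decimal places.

68.00 K

An interval of 1°R corresponds to 5/9 K.
122.4 × 5/9 = 68.00.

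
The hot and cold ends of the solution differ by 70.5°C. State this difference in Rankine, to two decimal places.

126.90°R

An interval of 1°C corresponds to 1.8°R.
70.5 × 1.8 = 126.90.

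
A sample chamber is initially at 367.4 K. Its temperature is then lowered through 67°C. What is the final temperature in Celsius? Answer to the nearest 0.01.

Initial temperature in Celsius: 367.4 - 273.15 = 94.2500°C.
Final Celsius temperature: 94.2500 - 67.0000 = 27.2500°C.

27.25°C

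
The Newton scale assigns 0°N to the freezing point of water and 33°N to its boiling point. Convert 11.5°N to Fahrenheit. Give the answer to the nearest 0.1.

Linear interpolation between the fixed points: C = (11.5 - 0) × 100 / (33 - 0) = 34.8485°C.
Then 34.8485 × 1.8 + 32 = 94.7°F.

94.7°F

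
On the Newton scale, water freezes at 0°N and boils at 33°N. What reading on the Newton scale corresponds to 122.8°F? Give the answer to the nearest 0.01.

16.65°N

First in Celsius: (122.8 - 32) × 5/9 = 50.4444°C.
Linearly onto the Newton scale: 0 + (50.4444 / 100) × (33 - 0) = 16.65°N.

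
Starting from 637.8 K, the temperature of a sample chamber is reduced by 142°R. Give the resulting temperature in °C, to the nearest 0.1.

285.8°C

Initial temperature in Celsius: 637.8 - 273.15 = 364.6500°C.
The 142°R change is an interval, so only the factor 5/9 applies: -142 × 5/9 = -78.8889°C.
Final Celsius temperature: 364.6500 - 78.8889 = 285.7611°C.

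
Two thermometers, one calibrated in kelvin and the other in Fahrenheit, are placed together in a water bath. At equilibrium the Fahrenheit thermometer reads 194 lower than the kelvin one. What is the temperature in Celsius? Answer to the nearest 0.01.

Let x be the kelvin reading; then the Fahrenheit reading is 1.8·x - 459.67.
(1.8·x - 459.67) - x = -194  ⇒  (0.8)·x = 265.67  ⇒  x = 332.0875 K.
In Celsius: 332.0875 - 273.15 = 58.94°C.

58.94°C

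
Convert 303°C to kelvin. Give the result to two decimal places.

576.15 K

In kelvin: 303.0000 + 273.15 = 576.15 K.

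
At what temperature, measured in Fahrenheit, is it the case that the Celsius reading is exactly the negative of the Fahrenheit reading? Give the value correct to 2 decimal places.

11.43°F

Let F be the Fahrenheit reading. The Celsius reading is C = 5/9·F - 17.7778.
Require C = -1·F: 5/9·F - 17.7778 = -1·F.
(14/9)·F = 17.7778  ⇒  F = 11.43.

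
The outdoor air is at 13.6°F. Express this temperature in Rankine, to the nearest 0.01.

473.27°R

In Celsius: (13.6 - 32) × 5/9 = -10.2222°C.
In Rankine: -10.2222 × 1.8 + 491.67 = 473.27°R.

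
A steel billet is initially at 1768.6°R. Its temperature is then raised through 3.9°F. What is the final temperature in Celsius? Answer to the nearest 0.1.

Initial temperature in Celsius: (1768.6 - 491.67) × 5/9 = 709.4056°C.
The 3.9°F change is an interval, so only the factor 5/9 applies: +3.9 × 5/9 = +2.1667°C.
Final Celsius temperature: 709.4056 + 2.1667 = 711.5722°C.

711.6°C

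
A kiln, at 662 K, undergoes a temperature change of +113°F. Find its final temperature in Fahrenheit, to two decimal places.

844.93°F

Initial temperature in Celsius: 662 - 273.15 = 388.8500°C.
The 113°F change is an interval, so only the factor 5/9 applies: +113 × 5/9 = +62.7778°C.
Final Celsius temperature: 388.8500 + 62.7778 = 451.6278°C.
In Fahrenheit: 451.6278 × 1.8 + 32 = 844.93°F.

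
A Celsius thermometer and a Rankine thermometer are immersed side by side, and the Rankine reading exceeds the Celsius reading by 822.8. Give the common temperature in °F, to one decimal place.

Let x be the Celsius reading; then the Rankine reading is 1.8·x + 491.67.
(1.8·x + 491.67) - x = 822.8  ⇒  (0.8)·x = 331.13  ⇒  x = 413.9125°C.
In Fahrenheit: 413.9125 × 1.8 + 32 = 777.0°F.

777.0°F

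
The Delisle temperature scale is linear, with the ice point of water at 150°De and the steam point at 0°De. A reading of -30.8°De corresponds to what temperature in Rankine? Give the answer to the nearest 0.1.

Linear interpolation between the fixed points: C = (-30.8 - 150) × 100 / (0 - 150) = 120.5333°C.
Then 120.5333 × 1.8 + 491.67 = 708.6°R.

708.6°R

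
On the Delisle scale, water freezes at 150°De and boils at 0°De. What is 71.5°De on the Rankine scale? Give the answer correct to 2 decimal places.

585.87°R

Linear interpolation between the fixed points: C = (71.5 - 150) × 100 / (0 - 150) = 52.3333°C.
Then 52.3333 × 1.8 + 491.67 = 585.87°R.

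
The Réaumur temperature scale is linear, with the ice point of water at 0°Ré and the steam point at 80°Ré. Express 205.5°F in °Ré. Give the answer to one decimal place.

First in Celsius: (205.5 - 32) × 5/9 = 96.3889°C.
Linearly onto the Réaumur scale: 0 + (96.3889 / 100) × (80 - 0) = 77.1°Ré.

77.1°Ré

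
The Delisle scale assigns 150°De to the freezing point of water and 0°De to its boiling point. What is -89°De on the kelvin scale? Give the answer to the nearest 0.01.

432.48 K

Linear interpolation between the fixed points: C = (-89 - 150) × 100 / (0 - 150) = 159.3333°C.
Then 159.3333 + 273.15 = 432.48 K.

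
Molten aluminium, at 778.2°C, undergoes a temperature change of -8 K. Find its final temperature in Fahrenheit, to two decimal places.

1418.36°F

The 8 K change is an interval; Kelvin and Celsius degrees are the same size, so ΔC = -8°C.
Final Celsius temperature: 778.2000 - 8.0000 = 770.2000°C.
In Fahrenheit: 770.2000 × 1.8 + 32 = 1418.36°F.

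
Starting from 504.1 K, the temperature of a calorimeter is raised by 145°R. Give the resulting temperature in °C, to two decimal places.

Initial temperature in Celsius: 504.1 - 273.15 = 230.9500°C.
The 145°R change is an interval, so only the factor 5/9 applies: +145 × 5/9 = +80.5556°C.
Final Celsius temperature: 230.9500 + 80.5556 = 311.5056°C.

311.51°C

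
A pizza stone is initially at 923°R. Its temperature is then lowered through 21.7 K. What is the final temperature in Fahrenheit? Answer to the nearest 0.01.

424.27°F

Initial temperature in Celsius: (923 - 491.67) × 5/9 = 239.6278°C.
The 21.7 K change is an interval; Kelvin and Celsius degrees are the same size, so ΔC = -21.7°C.
Final Celsius temperature: 239.6278 - 21.7000 = 217.9278°C.
In Fahrenheit: 217.9278 × 1.8 + 32 = 424.27°F.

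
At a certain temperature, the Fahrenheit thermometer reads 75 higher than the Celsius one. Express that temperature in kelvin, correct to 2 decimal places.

326.90 K

Let x be the Celsius reading; then the Fahrenheit reading is 1.8·x + 32.
(1.8·x + 32) - x = 75  ⇒  (0.8)·x = 43  ⇒  x = 53.7500°C.
In kelvin: 53.7500 + 273.15 = 326.90 K.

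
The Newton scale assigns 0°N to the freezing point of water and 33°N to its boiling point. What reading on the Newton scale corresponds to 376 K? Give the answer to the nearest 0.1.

First in Celsius: 376 - 273.15 = 102.8500°C.
Linearly onto the Newton scale: 0 + (102.8500 / 100) × (33 - 0) = 33.9°N.

33.9°N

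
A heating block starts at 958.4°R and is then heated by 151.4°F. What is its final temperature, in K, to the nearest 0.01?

616.56 K

Initial temperature in Celsius: (958.4 - 491.67) × 5/9 = 259.2944°C.
The 151.4°F change is an interval, so only the factor 5/9 applies: +151.4 × 5/9 = +84.1111°C.
Final Celsius temperature: 259.2944 + 84.1111 = 343.4056°C.
In kelvin: 343.4056 + 273.15 = 616.56 K.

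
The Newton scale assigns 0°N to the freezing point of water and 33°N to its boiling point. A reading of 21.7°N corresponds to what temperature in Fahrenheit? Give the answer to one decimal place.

150.4°F

Linear interpolation between the fixed points: C = (21.7 - 0) × 100 / (33 - 0) = 65.7576°C.
Then 65.7576 × 1.8 + 32 = 150.4°F.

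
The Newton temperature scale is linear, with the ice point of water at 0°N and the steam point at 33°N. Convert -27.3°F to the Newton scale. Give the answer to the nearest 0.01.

-10.87°N

First in Celsius: (-27.3 - 32) × 5/9 = -32.9444°C.
Linearly onto the Newton scale: 0 + (-32.9444 / 100) × (33 - 0) = -10.87°N.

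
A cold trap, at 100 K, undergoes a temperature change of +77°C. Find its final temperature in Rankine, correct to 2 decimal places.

Initial temperature in Celsius: 100 - 273.15 = -173.1500°C.
Final Celsius temperature: -173.1500 + 77.0000 = -96.1500°C.
In Rankine: -96.1500 × 1.8 + 491.67 = 318.60°R.

318.60°R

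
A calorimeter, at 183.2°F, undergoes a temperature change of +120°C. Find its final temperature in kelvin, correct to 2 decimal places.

Initial temperature in Celsius: (183.2 - 32) × 5/9 = 84.0000°C.
Final Celsius temperature: 84.0000 + 120.0000 = 204.0000°C.
In kelvin: 204.0000 + 273.15 = 477.15 K.

477.15 K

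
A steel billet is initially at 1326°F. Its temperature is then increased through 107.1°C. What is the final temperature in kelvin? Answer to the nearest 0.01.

1099.14 K

Initial temperature in Celsius: (1326 - 32) × 5/9 = 718.8889°C.
Final Celsius temperature: 718.8889 + 107.1000 = 825.9889°C.
In kelvin: 825.9889 + 273.15 = 1099.14 K.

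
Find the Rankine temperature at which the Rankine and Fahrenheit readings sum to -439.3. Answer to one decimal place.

10.2°R

Let R be the Rankine reading. The Fahrenheit reading is F = 1·R - 459.67.
Require R + F = -439.3: (2)·R - 459.67 = -439.3.
R = (-439.3 + 459.67) / (2) = 10.2.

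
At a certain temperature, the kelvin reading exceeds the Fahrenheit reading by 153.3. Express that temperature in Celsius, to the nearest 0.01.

Let x be the Fahrenheit reading; then the kelvin reading is 5/9·x + 255.372.
(5/9·x + 255.372) - x = 153.3  ⇒  (-4/9)·x = -102.072  ⇒  x = 229.6625°F.
In Celsius: (229.6625 - 32) × 5/9 = 109.81°C.

109.81°C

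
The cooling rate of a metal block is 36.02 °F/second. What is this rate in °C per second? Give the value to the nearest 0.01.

20.01 °C/second

The quantity depends on a temperature interval, so only the ratio of degree sizes applies; the offset between the scales is irrelevant.
A change of 1°F is a change of 5/9°C, so 36.02 × 5/9 = 20.01.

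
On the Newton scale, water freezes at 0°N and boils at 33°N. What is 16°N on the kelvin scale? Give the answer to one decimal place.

321.6 K

Linear interpolation between the fixed points: C = (16 - 0) × 100 / (33 - 0) = 48.4848°C.
Then 48.4848 + 273.15 = 321.6 K.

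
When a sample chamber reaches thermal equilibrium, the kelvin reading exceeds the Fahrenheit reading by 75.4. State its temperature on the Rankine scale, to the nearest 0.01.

864.61°R

Let x be the Fahrenheit reading; then the kelvin reading is 5/9·x + 255.372.
(5/9·x + 255.372) - x = 75.4  ⇒  (-4/9)·x = -179.972  ⇒  x = 404.9375°F.
In Celsius: (404.9375 - 32) × 5/9 = 207.1875°C.
In Rankine: 207.1875 × 1.8 + 491.67 = 864.61°R.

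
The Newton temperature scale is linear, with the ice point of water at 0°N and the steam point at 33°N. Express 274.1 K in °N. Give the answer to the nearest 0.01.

First in Celsius: 274.1 - 273.15 = 0.9500°C.
Linearly onto the Newton scale: 0 + (0.9500 / 100) × (33 - 0) = 0.31°N.

0.31°N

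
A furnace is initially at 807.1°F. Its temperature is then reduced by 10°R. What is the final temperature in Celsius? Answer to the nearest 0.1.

Initial temperature in Celsius: (807.1 - 32) × 5/9 = 430.6111°C.
The 10°R change is an interval, so only the factor 5/9 applies: -10 × 5/9 = -5.5556°C.
Final Celsius temperature: 430.6111 - 5.5556 = 425.0556°C.

425.1°C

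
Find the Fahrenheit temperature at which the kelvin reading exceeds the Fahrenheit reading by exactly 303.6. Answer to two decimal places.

-108.51°F

Let F be the Fahrenheit reading. The kelvin reading is K = 5/9·F + 255.372.
Require K - F = 303.6: (-4/9)·F + 255.372 = 303.6.
F = (303.6 - 255.372) / (-4/9) = -108.51.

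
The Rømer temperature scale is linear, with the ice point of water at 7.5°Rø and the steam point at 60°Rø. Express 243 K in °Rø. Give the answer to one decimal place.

First in Celsius: 243 - 273.15 = -30.1500°C.
Linearly onto the Rømer scale: 7.5 + (-30.1500 / 100) × (60 - 7.5) = -8.3°Rø.

-8.3°Rø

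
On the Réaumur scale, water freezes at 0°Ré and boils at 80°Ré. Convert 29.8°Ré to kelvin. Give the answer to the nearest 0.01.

Linear interpolation between the fixed points: C = (29.8 - 0) × 100 / (80 - 0) = 37.2500°C.
Then 37.2500 + 273.15 = 310.40 K.

310.40 K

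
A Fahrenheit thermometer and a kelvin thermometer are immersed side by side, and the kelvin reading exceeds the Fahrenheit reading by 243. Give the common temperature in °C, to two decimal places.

-2.31°C

Let x be the Fahrenheit reading; then the kelvin reading is 5/9·x + 255.372.
(5/9·x + 255.372) - x = 243  ⇒  (-4/9)·x = -12.3722  ⇒  x = 27.8375°F.
In Celsius: (27.8375 - 32) × 5/9 = -2.31°C.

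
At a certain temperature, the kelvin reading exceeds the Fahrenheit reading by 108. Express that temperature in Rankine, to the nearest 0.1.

791.3°R

Let x be the Fahrenheit reading; then the kelvin reading is 5/9·x + 255.372.
(5/9·x + 255.372) - x = 108  ⇒  (-4/9)·x = -147.372  ⇒  x = 331.5875°F.
In Celsius: (331.5875 - 32) × 5/9 = 166.4375°C.
In Rankine: 166.4375 × 1.8 + 491.67 = 791.3°R.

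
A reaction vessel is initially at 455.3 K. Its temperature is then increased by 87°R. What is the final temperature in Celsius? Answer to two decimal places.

230.48°C

Initial temperature in Celsius: 455.3 - 273.15 = 182.1500°C.
The 87°R change is an interval, so only the factor 5/9 applies: +87 × 5/9 = +48.3333°C.
Final Celsius temperature: 182.1500 + 48.3333 = 230.4833°C.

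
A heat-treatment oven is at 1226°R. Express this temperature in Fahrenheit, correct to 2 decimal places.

766.33°F

In Celsius: (1226 - 491.67) × 5/9 = 407.9611°C.
In Fahrenheit: 407.9611 × 1.8 + 32 = 766.33°F.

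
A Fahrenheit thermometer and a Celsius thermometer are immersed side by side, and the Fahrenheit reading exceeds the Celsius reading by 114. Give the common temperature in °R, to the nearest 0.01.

676.17°R

Let x be the Fahrenheit reading; then the Celsius reading is 5/9·x - 17.7778.
(5/9·x - 17.7778) - x = -114  ⇒  (-4/9)·x = -96.2222  ⇒  x = 216.5000°F.
In Celsius: (216.5 - 32) × 5/9 = 102.5000°C.
In Rankine: 102.5000 × 1.8 + 491.67 = 676.17°R.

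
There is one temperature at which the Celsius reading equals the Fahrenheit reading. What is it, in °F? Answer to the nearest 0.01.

Let F be the Fahrenheit reading. The Celsius reading is C = 5/9·F - 17.7778.
Set C = F: 5/9·F - 17.7778 = F.
(-4/9)·F = 17.7778  ⇒  F = -40.00.

-40.00°F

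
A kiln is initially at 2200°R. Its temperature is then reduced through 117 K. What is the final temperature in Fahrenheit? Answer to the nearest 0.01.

1529.73°F

Initial temperature in Celsius: (2200 - 491.67) × 5/9 = 949.0722°C.
The 117 K change is an interval; Kelvin and Celsius degrees are the same size, so ΔC = -117°C.
Final Celsius temperature: 949.0722 - 117.0000 = 832.0722°C.
In Fahrenheit: 832.0722 × 1.8 + 32 = 1529.73°F.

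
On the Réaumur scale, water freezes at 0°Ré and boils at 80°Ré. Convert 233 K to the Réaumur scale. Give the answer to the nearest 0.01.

-32.12°Ré

First in Celsius: 233 - 273.15 = -40.1500°C.
Linearly onto the Réaumur scale: 0 + (-40.1500 / 100) × (80 - 0) = -32.12°Ré.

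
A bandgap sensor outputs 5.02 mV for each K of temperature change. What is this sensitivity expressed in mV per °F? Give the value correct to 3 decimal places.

2.789 mV per °F

Since only a temperature interval is involved, the additive offset between the scales drops out.
A change of 1°F is a change of 5/9 K, so per °F the value is 5.02 × 5/9 = 2.789.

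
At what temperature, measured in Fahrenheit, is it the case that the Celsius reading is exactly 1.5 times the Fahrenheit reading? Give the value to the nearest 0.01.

Let F be the Fahrenheit reading. The Celsius reading is C = 5/9·F - 17.7778.
Require C = 1.5·F: 5/9·F - 17.7778 = 1.5·F.
(-17/18)·F = 17.7778  ⇒  F = -18.82.

-18.82°F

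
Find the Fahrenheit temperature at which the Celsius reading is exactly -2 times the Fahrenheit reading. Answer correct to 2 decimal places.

6.96°F

Let F be the Fahrenheit reading. The Celsius reading is C = 5/9·F - 17.7778.
Require C = -2·F: 5/9·F - 17.7778 = -2·F.
(23/9)·F = 17.7778  ⇒  F = 6.96.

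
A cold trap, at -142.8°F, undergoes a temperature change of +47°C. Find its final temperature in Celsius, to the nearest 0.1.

-50.1°C

Initial temperature in Celsius: (-142.8 - 32) × 5/9 = -97.1111°C.
Final Celsius temperature: -97.1111 + 47.0000 = -50.1111°C.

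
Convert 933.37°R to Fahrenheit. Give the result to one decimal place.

473.7°F

In Celsius: (933.37 - 491.67) × 5/9 = 245.3889°C.
In Fahrenheit: 245.3889 × 1.8 + 32 = 473.7°F.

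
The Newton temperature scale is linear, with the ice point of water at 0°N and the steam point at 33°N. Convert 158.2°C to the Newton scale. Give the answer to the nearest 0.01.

52.21°N

Linearly onto the Newton scale: 0 + (158.2000 / 100) × (33 - 0) = 52.21°N.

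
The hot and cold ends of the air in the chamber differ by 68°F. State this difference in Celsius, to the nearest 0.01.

37.78°C

An interval of 1°F corresponds to 5/9°C.
68 × 5/9 = 37.78.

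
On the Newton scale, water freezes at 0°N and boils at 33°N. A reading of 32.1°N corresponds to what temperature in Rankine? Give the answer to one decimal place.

Linear interpolation between the fixed points: C = (32.1 - 0) × 100 / (33 - 0) = 97.2727°C.
Then 97.2727 × 1.8 + 491.67 = 666.8°R.

666.8°R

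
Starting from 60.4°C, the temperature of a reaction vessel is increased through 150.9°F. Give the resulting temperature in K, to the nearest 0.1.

417.4 K

The 150.9°F change is an interval, so only the factor 5/9 applies: +150.9 × 5/9 = +83.8333°C.
Final Celsius temperature: 60.4000 + 83.8333 = 144.2333°C.
In kelvin: 144.2333 + 273.15 = 417.4 K.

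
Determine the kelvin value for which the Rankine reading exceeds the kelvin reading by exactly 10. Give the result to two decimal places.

Let K be the kelvin reading. The Rankine reading is R = 1.8·K.
Require R - K = 10: (0.8)·K = 10.
K = (10) / (0.8) = 12.50.

12.50 K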